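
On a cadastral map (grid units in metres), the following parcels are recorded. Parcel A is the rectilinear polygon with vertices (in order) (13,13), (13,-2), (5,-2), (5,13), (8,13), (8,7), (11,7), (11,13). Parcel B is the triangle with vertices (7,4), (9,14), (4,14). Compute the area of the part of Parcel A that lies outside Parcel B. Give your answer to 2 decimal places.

|Parcel A| = 102, |Parcel A∩Parcel B| = 17.8333.
|Parcel A ∖ Parcel B| = |Parcel A| − |Parcel A∩Parcel B| = 102 − 17.8333 = 84.17.

84.17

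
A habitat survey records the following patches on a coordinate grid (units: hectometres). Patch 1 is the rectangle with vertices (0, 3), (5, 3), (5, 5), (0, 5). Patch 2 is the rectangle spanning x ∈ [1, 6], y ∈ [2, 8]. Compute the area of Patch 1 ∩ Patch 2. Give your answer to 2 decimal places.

8.00

|Patch 1∩Patch 2|: x∈[1,5], y∈[3,5] → 4·2 = 8.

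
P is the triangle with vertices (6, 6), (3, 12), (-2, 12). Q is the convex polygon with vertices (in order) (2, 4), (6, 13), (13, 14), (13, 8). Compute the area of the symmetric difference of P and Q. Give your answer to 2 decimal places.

72.70

|P| = 15, |Q| = 62.5, |P∩Q| = 2.402.
|P △ Q| = |P| + |Q| − 2·|P∩Q| = 15 + 62.5 − 4.8039 = 72.70.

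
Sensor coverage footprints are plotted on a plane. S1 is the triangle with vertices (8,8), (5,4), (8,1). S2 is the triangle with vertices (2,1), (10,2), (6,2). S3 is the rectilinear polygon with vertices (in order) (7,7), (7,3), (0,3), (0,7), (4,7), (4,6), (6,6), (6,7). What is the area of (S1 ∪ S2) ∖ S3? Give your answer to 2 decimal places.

|S1 ∪ S2| = 12.25.
|(S1 ∪ S2) ∩ S3| = 4.1667.
|(S1 ∪ S2) ∖ S3| = 12.25 − 4.1667 = 8.08.

8.08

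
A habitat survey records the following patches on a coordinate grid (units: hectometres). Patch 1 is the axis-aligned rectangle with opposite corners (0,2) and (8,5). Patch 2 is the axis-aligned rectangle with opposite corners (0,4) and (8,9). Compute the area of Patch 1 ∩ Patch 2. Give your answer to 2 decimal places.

8.00

|Patch 1∩Patch 2|: x∈[0,8], y∈[4,5] → 8·1 = 8.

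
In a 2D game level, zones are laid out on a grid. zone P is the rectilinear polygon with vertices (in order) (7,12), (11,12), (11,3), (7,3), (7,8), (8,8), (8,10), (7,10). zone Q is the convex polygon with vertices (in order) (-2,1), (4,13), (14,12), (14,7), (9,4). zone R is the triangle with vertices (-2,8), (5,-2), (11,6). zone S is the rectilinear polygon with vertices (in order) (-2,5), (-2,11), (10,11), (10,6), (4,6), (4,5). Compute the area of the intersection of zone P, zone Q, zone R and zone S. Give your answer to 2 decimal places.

1.15

The intersection is the polygon with vertices (7,6.615), (10,6.154), (10,6), (7,6).
By the shoelace formula its area is 1.15.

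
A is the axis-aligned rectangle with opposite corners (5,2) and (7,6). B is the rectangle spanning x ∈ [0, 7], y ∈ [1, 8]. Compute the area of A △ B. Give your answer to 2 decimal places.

|A∩B|: x∈[5,7], y∈[2,6] → 2·4 = 8.
|A △ B| = |A| + |B| − 2·|A∩B| = 8 + 49 − 16 = 41.00.

41.00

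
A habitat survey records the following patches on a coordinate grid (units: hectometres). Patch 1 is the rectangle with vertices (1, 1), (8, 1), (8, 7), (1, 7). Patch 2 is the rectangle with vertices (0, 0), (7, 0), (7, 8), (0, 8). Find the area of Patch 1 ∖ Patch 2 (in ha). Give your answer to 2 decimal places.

|Patch 1∩Patch 2|: x∈[1,7], y∈[1,7] → 6·6 = 36.
|Patch 1| = 42.
|Patch 1 ∖ Patch 2| = |Patch 1| − |Patch 1∩Patch 2| = 42 − 36 = 6.00.

6.00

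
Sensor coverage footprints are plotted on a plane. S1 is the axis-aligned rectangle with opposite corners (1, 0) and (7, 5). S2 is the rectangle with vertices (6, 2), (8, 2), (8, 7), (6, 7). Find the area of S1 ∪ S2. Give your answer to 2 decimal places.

By inclusion–exclusion:
Individual areas: |S1| = 30, |S2| = 10.
|S1∩S2|: x∈[6,7], y∈[2,5] → 1·3 = 3.
|S1 ∪ S2| = 40 − 3 = 37.00.

37.00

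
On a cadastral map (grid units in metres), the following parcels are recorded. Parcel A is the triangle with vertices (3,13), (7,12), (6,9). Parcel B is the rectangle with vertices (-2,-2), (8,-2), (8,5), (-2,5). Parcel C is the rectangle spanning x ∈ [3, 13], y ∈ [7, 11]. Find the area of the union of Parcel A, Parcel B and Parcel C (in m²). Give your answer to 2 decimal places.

By inclusion–exclusion:
Individual areas: |Parcel A| = 6.5, |Parcel B| = 70, |Parcel C| = 40.
|Parcel A∩Parcel B| = 0.
|Parcel A∩Parcel C| = 2.1667.
|Parcel B∩Parcel C| = 0 (no overlap).
|Parcel A∩Parcel B∩Parcel C| = 0.
|Parcel A ∪ Parcel B ∪ Parcel C| = 116.5 − 2.1667 + 0 = 114.33.

114.33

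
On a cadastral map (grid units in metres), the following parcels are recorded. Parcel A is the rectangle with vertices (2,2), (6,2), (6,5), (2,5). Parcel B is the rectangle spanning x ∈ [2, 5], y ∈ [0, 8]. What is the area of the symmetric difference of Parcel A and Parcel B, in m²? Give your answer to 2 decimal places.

18.00

|Parcel A∩Parcel B|: x∈[2,5], y∈[2,5] → 3·3 = 9.
|Parcel A △ Parcel B| = |Parcel A| + |Parcel B| − 2·|Parcel A∩Parcel B| = 12 + 24 − 18 = 18.00.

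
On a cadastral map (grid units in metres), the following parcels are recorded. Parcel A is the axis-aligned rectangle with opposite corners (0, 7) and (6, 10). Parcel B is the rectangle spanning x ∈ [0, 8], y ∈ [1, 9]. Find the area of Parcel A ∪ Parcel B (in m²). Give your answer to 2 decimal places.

70.00

By inclusion–exclusion:
Individual areas: |Parcel A| = 18, |Parcel B| = 64.
|Parcel A∩Parcel B|: x∈[0,6], y∈[7,9] → 6·2 = 12.
|Parcel A ∪ Parcel B| = 82 − 12 = 70.00.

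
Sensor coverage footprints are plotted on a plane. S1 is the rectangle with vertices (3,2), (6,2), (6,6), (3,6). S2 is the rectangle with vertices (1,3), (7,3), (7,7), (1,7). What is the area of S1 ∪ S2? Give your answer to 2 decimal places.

27.00

By inclusion–exclusion:
Individual areas: |S1| = 12, |S2| = 24.
|S1∩S2|: x∈[3,6], y∈[3,6] → 3·3 = 9.
|S1 ∪ S2| = 36 − 9 = 27.00.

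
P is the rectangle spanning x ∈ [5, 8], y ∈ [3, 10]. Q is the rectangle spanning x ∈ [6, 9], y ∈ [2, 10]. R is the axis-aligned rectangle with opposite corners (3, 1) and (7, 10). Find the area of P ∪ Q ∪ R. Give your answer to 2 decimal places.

52.00

By inclusion–exclusion:
Individual areas: |P| = 21, |Q| = 24, |R| = 36.
|P∩Q|: x∈[6,8], y∈[3,10] → 2·7 = 14.
|P∩R|: x∈[5,7], y∈[3,10] → 2·7 = 14.
|Q∩R|: x∈[6,7], y∈[2,10] → 1·8 = 8.
|P∩Q∩R| = 7.
|P ∪ Q ∪ R| = 81 − 36 + 7 = 52.00.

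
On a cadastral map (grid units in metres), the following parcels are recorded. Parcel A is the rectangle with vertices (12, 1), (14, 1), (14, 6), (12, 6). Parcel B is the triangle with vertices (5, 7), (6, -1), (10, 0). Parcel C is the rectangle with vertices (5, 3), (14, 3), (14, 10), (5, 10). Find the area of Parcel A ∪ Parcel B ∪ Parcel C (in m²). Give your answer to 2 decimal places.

78.79

By inclusion–exclusion:
Individual areas: |Parcel A| = 10, |Parcel B| = 16.5, |Parcel C| = 63.
|Parcel A∩Parcel B| = 0.
|Parcel A∩Parcel C|: x∈[12,14], y∈[3,6] → 2·3 = 6.
|Parcel B∩Parcel C| = 4.7143.
|Parcel A∩Parcel B∩Parcel C| = 0.
|Parcel A ∪ Parcel B ∪ Parcel C| = 89.5 − 10.7143 + 0 = 78.79.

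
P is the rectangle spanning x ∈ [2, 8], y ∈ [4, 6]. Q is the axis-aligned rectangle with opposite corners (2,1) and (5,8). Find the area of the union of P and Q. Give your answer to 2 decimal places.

27.00

By inclusion–exclusion:
Individual areas: |P| = 12, |Q| = 21.
|P∩Q|: x∈[2,5], y∈[4,6] → 3·2 = 6.
|P ∪ Q| = 33 − 6 = 27.00.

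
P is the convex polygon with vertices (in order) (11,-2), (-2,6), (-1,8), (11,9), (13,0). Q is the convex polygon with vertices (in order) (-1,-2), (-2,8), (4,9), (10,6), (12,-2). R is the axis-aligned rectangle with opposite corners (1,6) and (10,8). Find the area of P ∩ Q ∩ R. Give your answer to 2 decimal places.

14.00

The intersection is the polygon with vertices (10,6), (1,6), (1,8), (6,8).
By the shoelace formula its area is 14.00.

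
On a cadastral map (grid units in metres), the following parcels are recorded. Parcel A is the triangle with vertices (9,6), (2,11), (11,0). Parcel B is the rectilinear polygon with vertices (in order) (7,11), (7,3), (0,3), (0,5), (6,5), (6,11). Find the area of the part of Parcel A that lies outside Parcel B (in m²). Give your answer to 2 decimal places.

|Parcel A| = 16, |Parcel A∩Parcel B| = 2.2857.
|Parcel A ∖ Parcel B| = |Parcel A| − |Parcel A∩Parcel B| = 16 − 2.2857 = 13.71.

13.71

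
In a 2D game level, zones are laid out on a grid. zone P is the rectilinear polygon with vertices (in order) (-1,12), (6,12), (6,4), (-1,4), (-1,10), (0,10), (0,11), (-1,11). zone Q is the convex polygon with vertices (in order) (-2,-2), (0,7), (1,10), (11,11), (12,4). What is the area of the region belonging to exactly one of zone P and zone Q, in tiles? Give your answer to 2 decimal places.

|zone P| = 55, |zone Q| = 112, |zone P∩zone Q| = 36.75.
|zone P △ zone Q| = |zone P| + |zone Q| − 2·|zone P∩zone Q| = 55 + 112 − 73.5 = 93.50.

93.50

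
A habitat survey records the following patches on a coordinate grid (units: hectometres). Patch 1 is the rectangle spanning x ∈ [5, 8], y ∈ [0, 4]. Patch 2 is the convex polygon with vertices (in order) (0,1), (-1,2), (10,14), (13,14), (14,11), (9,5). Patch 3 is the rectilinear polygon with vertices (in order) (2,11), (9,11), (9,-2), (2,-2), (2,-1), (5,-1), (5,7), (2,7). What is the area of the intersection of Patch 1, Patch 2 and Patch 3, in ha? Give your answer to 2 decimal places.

0.68

The intersection is the polygon with vertices (6.75,4), (5,3.222), (5,4).
By the shoelace formula its area is 0.68.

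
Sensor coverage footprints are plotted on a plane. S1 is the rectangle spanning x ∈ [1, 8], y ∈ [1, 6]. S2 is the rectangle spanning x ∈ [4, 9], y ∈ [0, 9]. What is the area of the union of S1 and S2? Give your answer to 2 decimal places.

60.00

By inclusion–exclusion:
Individual areas: |S1| = 35, |S2| = 45.
|S1∩S2|: x∈[4,8], y∈[1,6] → 4·5 = 20.
|S1 ∪ S2| = 80 − 20 = 60.00.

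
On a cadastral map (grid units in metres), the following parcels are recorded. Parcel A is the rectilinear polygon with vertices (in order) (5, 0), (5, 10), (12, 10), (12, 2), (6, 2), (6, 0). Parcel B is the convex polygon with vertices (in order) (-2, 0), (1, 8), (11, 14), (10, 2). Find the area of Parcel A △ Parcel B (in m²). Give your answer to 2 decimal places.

|Parcel A| = 58, |Parcel B| = 102, |Parcel A∩Parcel B| = 43.4167.
|Parcel A △ Parcel B| = |Parcel A| + |Parcel B| − 2·|Parcel A∩Parcel B| = 58 + 102 − 86.8333 = 73.17.

73.17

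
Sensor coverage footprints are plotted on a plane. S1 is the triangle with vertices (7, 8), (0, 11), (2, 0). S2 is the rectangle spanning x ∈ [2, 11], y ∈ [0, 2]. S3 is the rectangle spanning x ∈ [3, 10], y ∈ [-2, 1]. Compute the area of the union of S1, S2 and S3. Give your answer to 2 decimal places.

66.25

By inclusion–exclusion:
Individual areas: |S1| = 35.5, |S2| = 18, |S3| = 21.
|S1∩S2| = 1.25.
|S1∩S3| = 0.
|S2∩S3|: x∈[3,10], y∈[0,1] → 7·1 = 7.
|S1∩S2∩S3| = 0.
|S1 ∪ S2 ∪ S3| = 74.5 − 8.25 + 0 = 66.25.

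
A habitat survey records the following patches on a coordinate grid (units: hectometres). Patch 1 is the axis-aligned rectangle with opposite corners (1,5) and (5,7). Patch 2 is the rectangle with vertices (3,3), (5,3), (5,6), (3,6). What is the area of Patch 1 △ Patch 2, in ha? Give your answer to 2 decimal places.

10.00

|Patch 1∩Patch 2|: x∈[3,5], y∈[5,6] → 2·1 = 2.
|Patch 1 △ Patch 2| = |Patch 1| + |Patch 2| − 2·|Patch 1∩Patch 2| = 8 + 6 − 4 = 10.00.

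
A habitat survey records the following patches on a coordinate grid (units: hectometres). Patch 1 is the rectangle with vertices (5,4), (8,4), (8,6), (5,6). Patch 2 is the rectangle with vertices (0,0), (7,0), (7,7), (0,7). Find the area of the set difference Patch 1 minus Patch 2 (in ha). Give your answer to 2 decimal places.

2.00

|Patch 1∩Patch 2|: x∈[5,7], y∈[4,6] → 2·2 = 4.
|Patch 1| = 6.
|Patch 1 ∖ Patch 2| = |Patch 1| − |Patch 1∩Patch 2| = 6 − 4 = 2.00.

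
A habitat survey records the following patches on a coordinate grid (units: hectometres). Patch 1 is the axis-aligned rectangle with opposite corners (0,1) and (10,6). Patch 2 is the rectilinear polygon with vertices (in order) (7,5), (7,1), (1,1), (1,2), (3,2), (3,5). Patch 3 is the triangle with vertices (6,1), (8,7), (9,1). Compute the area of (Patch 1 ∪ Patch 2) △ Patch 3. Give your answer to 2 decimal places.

|Patch 1 ∪ Patch 2| = 50.
|(Patch 1 ∪ Patch 2) ∩ Patch 3| = 8.75.
|(Patch 1 ∪ Patch 2) △ Patch 3| = 50 + 9 − 17.5 = 41.50.

41.50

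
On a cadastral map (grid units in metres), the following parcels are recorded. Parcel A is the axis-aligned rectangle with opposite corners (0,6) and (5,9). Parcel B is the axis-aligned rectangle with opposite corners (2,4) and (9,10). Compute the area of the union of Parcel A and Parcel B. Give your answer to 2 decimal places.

48.00

By inclusion–exclusion:
Individual areas: |Parcel A| = 15, |Parcel B| = 42.
|Parcel A∩Parcel B|: x∈[2,5], y∈[6,9] → 3·3 = 9.
|Parcel A ∪ Parcel B| = 57 − 9 = 48.00.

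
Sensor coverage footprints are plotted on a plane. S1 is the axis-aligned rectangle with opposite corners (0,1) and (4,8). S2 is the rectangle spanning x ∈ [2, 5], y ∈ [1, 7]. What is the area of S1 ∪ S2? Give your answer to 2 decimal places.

By inclusion–exclusion:
Individual areas: |S1| = 28, |S2| = 18.
|S1∩S2|: x∈[2,4], y∈[1,7] → 2·6 = 12.
|S1 ∪ S2| = 46 − 12 = 34.00.

34.00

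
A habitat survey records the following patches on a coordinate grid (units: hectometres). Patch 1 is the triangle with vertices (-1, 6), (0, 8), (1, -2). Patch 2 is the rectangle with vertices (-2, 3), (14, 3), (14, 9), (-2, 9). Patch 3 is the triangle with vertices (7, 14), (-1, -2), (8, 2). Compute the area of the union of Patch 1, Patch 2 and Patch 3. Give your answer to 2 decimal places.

125.26

By inclusion–exclusion:
Individual areas: |Patch 1| = 6, |Patch 2| = 96, |Patch 3| = 56.
|Patch 1∩Patch 2| = 4.125.
|Patch 1∩Patch 3| = 0.6156.
|Patch 2∩Patch 3| = 28.
|Patch 1∩Patch 2∩Patch 3| = 0.
|Patch 1 ∪ Patch 2 ∪ Patch 3| = 158 − 32.7406 + 0 = 125.26.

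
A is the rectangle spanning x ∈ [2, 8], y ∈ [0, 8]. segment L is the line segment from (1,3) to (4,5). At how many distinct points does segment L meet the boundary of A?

1

The segment meets the boundary at (2,3.667).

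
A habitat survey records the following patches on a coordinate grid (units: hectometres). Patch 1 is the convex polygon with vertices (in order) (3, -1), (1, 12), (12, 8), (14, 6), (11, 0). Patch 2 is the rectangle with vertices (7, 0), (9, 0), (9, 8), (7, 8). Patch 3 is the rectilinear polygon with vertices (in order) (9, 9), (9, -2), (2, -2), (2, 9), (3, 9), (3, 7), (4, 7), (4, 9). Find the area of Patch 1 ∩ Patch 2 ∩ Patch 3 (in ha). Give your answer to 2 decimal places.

The intersection is the polygon with vertices (7,8), (9,8), (9,0), (7,0).
By the shoelace formula its area is 16.00.

16.00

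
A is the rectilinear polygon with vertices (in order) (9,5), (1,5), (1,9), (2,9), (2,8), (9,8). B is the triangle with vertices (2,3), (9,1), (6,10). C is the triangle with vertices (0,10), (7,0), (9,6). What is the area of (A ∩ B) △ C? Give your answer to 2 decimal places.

|A ∩ B| = 9.5.
|(A ∩ B) ∩ C| = 8.2478.
|(A ∩ B) △ C| = 9.5 + 31 − 16.4956 = 24.00.

24.00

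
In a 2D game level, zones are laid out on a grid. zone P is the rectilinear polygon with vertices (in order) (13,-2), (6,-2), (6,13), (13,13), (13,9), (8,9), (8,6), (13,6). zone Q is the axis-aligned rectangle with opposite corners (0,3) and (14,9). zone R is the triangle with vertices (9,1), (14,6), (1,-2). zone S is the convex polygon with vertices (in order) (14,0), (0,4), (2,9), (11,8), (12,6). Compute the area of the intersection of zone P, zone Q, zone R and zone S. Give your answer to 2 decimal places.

The intersection is the polygon with vertices (11,3), (9.125,3), (12.34,4.979), (12.5,4.5).
By the shoelace formula its area is 2.33.

2.33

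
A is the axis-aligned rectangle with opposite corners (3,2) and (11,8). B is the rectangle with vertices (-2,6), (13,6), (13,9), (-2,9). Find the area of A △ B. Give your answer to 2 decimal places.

|A∩B|: x∈[3,11], y∈[6,8] → 8·2 = 16.
|A △ B| = |A| + |B| − 2·|A∩B| = 48 + 45 − 32 = 61.00.

61.00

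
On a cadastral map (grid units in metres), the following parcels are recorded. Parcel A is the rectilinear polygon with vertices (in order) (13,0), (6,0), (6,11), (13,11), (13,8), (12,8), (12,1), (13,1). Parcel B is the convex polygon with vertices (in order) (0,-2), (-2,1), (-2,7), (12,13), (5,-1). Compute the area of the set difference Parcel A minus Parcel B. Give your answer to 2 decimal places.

45.38

|Parcel A| = 70, |Parcel A∩Parcel B| = 24.619.
|Parcel A ∖ Parcel B| = |Parcel A| − |Parcel A∩Parcel B| = 70 − 24.619 = 45.38.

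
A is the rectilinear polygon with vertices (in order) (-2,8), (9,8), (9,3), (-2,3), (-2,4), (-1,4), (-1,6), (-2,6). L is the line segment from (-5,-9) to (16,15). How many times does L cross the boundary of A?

The segment meets the boundary at (9,7), (5.5,3).

2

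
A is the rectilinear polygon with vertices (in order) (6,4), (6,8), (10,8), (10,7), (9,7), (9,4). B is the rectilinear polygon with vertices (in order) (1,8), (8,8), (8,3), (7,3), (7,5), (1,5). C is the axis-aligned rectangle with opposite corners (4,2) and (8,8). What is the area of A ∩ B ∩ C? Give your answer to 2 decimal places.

The intersection is the polygon with vertices (8,8), (8,4), (7,4), (7,5), (6,5), (6,8).
By the shoelace formula its area is 7.00.

7.00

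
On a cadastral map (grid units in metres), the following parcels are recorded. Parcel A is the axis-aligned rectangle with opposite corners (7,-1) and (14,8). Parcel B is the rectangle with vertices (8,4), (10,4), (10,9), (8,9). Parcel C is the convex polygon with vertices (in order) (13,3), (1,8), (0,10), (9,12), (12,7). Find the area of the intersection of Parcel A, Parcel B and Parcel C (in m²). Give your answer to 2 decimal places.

6.67

The intersection is the polygon with vertices (10,4.25), (8,5.083), (8,8), (10,8).
By the shoelace formula its area is 6.67.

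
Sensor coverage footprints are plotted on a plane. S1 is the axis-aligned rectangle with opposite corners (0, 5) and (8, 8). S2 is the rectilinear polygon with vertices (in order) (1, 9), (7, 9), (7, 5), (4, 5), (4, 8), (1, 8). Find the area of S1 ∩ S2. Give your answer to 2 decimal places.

9.00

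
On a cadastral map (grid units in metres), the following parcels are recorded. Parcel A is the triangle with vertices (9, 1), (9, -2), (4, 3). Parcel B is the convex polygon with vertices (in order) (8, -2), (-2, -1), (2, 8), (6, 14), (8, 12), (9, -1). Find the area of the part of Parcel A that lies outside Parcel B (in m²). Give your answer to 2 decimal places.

0.41

|Parcel A| = 7.5, |Parcel A∩Parcel B| = 7.0913.
|Parcel A ∖ Parcel B| = |Parcel A| − |Parcel A∩Parcel B| = 7.5 − 7.0913 = 0.41.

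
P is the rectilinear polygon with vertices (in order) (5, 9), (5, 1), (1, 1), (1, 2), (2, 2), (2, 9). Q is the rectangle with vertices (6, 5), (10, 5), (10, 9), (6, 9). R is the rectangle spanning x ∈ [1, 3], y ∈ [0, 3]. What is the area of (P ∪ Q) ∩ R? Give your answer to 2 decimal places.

The region (P ∪ Q) ∩ R is the polygon with vertices (1,1), (1,2), (2,2), (2,3), (3,3), (3,1).
By the shoelace formula its area is 3.00.

3.00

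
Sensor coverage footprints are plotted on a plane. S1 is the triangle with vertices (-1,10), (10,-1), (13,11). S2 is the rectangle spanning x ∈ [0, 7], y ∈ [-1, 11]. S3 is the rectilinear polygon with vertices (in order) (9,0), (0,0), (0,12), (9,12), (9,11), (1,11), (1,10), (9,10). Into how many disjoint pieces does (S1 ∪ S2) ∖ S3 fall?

(S1 ∪ S2) ∖ S3 splits into 3 disjoint pieces (area 0.5357, area 36.2143, area 7).

3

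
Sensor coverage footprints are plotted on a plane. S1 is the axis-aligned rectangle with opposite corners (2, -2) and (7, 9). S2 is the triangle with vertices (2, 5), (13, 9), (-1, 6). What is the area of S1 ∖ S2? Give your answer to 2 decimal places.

48.65

|S1| = 55, |S1∩S2| = 6.3474.
|S1 ∖ S2| = |S1| − |S1∩S2| = 55 − 6.3474 = 48.65.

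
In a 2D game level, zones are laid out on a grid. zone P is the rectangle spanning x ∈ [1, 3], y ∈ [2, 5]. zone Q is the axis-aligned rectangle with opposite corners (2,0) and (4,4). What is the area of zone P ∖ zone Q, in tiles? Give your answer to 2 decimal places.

4.00

|zone P∩zone Q|: x∈[2,3], y∈[2,4] → 1·2 = 2.
|zone P| = 6.
|zone P ∖ zone Q| = |zone P| − |zone P∩zone Q| = 6 − 2 = 4.00.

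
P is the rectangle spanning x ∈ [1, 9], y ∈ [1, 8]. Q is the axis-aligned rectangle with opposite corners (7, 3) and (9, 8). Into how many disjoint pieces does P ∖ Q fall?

P ∖ Q is a single connected region.

1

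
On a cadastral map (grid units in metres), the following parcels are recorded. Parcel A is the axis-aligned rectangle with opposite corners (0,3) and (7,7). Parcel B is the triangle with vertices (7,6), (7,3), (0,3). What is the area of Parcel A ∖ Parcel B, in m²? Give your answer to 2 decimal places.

|Parcel A| = 28, |Parcel A∩Parcel B| = 10.5.
|Parcel A ∖ Parcel B| = |Parcel A| − |Parcel A∩Parcel B| = 28 − 10.5 = 17.50.

17.50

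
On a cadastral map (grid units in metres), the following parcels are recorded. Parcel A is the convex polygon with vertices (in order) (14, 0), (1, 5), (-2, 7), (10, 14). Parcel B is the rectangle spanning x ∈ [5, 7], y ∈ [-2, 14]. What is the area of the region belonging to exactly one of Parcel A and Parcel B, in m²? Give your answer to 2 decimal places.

|Parcel A| = 103.5, |Parcel B| = 32, |Parcel A∩Parcel B| = 17.1795.
|Parcel A △ Parcel B| = |Parcel A| + |Parcel B| − 2·|Parcel A∩Parcel B| = 103.5 + 32 − 34.359 = 101.14.

101.14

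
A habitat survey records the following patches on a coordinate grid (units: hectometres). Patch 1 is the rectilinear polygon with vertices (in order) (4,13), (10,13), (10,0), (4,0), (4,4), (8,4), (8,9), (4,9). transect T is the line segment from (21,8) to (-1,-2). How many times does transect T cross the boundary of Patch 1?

The segment meets the boundary at (4,0.273), (10,3).

2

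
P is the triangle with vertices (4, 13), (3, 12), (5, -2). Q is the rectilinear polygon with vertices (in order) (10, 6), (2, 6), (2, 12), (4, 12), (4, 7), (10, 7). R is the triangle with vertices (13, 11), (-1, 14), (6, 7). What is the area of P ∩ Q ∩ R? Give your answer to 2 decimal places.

2.17

The intersection is the polygon with vertices (4,12), (4,9), (3.333,9.667), (3,12).
By the shoelace formula its area is 2.17.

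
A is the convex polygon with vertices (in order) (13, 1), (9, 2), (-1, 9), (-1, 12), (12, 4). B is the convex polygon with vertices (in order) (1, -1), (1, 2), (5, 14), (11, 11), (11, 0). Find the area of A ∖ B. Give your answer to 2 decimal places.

16.87

|A| = 45.5, |A∩B| = 28.6259.
|A ∖ B| = |A| − |A∩B| = 45.5 − 28.6259 = 16.87.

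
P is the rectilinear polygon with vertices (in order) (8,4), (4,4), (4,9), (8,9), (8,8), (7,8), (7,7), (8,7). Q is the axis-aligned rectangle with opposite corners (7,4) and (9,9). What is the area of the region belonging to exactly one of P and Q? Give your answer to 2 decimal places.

21.00

|P| = 19, |Q| = 10, |P∩Q| = 4.
|P △ Q| = |P| + |Q| − 2·|P∩Q| = 19 + 10 − 8 = 21.00.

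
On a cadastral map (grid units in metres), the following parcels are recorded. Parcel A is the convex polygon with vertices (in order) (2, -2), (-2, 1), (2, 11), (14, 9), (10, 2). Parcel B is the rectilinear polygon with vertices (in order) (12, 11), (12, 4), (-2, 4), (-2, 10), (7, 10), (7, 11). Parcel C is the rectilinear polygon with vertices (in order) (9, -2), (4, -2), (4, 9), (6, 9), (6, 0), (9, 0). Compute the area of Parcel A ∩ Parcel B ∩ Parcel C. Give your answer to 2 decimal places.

The intersection is the polygon with vertices (4,4), (4,9), (6,9), (6,4).
By the shoelace formula its area is 10.00.

10.00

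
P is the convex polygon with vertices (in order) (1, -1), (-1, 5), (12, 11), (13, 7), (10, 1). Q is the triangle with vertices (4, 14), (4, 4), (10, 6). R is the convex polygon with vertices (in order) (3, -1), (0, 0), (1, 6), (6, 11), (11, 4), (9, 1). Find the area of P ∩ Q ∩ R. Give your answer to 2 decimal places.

The intersection is the polygon with vertices (4,4), (4,7.308), (7.488,8.917), (9.654,5.885).
By the shoelace formula its area is 16.38.

16.38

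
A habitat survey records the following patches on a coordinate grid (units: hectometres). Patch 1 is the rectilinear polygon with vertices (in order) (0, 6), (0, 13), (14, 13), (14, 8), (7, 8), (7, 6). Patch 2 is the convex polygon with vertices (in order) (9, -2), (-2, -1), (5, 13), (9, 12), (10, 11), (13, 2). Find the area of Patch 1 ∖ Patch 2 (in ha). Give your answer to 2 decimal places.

44.75

|Patch 1| = 84, |Patch 1∩Patch 2| = 39.25.
|Patch 1 ∖ Patch 2| = |Patch 1| − |Patch 1∩Patch 2| = 84 − 39.25 = 44.75.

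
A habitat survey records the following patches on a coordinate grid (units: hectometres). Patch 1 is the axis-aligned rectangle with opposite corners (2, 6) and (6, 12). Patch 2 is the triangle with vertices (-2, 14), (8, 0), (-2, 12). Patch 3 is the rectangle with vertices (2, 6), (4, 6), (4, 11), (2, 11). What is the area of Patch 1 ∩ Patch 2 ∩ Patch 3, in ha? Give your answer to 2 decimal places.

The intersection is the polygon with vertices (3.714,6), (3,6), (2,7.2), (2,8.4).
By the shoelace formula its area is 1.46.

1.46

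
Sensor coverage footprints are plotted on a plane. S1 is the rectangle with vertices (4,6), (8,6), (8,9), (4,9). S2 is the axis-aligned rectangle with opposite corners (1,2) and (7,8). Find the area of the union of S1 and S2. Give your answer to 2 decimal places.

42.00

By inclusion–exclusion:
Individual areas: |S1| = 12, |S2| = 36.
|S1∩S2|: x∈[4,7], y∈[6,8] → 3·2 = 6.
|S1 ∪ S2| = 48 − 6 = 42.00.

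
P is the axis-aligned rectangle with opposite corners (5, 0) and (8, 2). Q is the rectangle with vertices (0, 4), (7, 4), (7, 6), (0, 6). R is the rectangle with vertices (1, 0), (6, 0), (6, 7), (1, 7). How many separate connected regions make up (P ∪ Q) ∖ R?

(P ∪ Q) ∖ R splits into 3 disjoint pieces (area 4, area 2, area 2).

3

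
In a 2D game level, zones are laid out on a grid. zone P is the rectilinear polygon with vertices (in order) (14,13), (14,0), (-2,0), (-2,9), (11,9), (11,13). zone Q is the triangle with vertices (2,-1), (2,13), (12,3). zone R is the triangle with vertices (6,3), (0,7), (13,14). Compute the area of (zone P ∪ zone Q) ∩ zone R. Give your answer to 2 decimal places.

|zone P ∪ zone Q| = 165.25.
|(zone P ∪ zone Q) ∩ zone R| = 34.11.

34.11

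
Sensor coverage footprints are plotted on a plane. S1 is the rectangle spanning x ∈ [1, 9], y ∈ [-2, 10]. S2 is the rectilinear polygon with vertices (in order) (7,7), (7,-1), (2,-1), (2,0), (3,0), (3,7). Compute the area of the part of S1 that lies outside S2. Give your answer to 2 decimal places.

|S1| = 96, |S1∩S2| = 33.
|S1 ∖ S2| = |S1| − |S1∩S2| = 96 − 33 = 63.00.

63.00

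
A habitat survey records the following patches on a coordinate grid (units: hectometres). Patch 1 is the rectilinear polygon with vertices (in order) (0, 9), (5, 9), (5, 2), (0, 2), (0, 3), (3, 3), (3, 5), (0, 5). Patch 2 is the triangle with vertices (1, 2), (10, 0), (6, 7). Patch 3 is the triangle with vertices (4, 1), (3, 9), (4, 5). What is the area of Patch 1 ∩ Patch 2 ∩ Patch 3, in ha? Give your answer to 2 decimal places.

0.83

The intersection is the polygon with vertices (3.875,2), (3.556,4.556), (4,5), (4,2).
By the shoelace formula its area is 0.83.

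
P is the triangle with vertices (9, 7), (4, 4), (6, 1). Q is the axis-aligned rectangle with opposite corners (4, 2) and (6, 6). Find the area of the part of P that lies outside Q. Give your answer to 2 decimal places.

|P| = 10.5, |P∩Q| = 3.8667.
|P ∖ Q| = |P| − |P∩Q| = 10.5 − 3.8667 = 6.63.

6.63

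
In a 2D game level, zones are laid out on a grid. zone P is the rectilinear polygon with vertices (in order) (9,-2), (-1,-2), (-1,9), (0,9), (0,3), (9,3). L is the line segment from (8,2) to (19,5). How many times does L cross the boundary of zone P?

The segment meets the boundary at (9,2.273).

1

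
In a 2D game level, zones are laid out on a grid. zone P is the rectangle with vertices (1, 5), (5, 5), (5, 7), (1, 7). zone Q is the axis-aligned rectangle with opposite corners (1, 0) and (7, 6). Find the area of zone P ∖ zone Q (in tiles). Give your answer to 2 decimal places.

|zone P∩zone Q|: x∈[1,5], y∈[5,6] → 4·1 = 4.
|zone P| = 8.
|zone P ∖ zone Q| = |zone P| − |zone P∩zone Q| = 8 − 4 = 4.00.

4.00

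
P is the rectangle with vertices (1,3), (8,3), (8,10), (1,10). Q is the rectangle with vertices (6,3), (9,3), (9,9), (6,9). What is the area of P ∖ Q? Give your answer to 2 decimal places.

37.00

|P∩Q|: x∈[6,8], y∈[3,9] → 2·6 = 12.
|P| = 49.
|P ∖ Q| = |P| − |P∩Q| = 49 − 12 = 37.00.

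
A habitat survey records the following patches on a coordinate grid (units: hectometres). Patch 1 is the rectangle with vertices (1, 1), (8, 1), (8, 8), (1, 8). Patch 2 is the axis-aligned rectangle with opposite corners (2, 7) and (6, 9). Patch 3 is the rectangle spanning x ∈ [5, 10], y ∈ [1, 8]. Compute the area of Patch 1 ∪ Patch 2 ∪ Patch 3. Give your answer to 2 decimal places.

By inclusion–exclusion:
Individual areas: |Patch 1| = 49, |Patch 2| = 8, |Patch 3| = 35.
|Patch 1∩Patch 2|: x∈[2,6], y∈[7,8] → 4·1 = 4.
|Patch 1∩Patch 3|: x∈[5,8], y∈[1,8] → 3·7 = 21.
|Patch 2∩Patch 3|: x∈[5,6], y∈[7,8] → 1·1 = 1.
|Patch 1∩Patch 2∩Patch 3| = 1.
|Patch 1 ∪ Patch 2 ∪ Patch 3| = 92 − 26 + 1 = 67.00.

67.00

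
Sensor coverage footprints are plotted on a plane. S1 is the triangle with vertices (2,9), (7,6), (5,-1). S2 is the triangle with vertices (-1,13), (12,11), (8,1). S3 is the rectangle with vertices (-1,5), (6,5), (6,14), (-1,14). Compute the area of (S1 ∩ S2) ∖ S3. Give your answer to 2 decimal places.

2.58

|S1 ∩ S2| = 7.7759.
|(S1 ∩ S2) ∩ S3| = 5.2.
|(S1 ∩ S2) ∖ S3| = 7.7759 − 5.2 = 2.58.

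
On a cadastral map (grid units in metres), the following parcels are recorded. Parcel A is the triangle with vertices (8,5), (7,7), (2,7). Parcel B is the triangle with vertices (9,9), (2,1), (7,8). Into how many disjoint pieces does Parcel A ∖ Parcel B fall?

2

Parcel A ∖ Parcel B splits into 2 disjoint pieces (area 1.4663, area 2.4725).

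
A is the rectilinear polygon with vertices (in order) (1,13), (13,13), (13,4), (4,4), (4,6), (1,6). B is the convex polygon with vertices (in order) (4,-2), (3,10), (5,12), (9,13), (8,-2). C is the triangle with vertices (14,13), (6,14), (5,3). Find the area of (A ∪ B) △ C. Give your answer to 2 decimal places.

|A ∪ B| = 129.8667.
|(A ∪ B) ∩ C| = 39.899.
|(A ∪ B) △ C| = 129.8667 + 44.5 − 79.798 = 94.57.

94.57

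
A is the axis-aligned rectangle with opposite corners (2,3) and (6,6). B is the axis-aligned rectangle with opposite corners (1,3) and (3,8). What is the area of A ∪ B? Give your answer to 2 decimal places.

By inclusion–exclusion:
Individual areas: |A| = 12, |B| = 10.
|A∩B|: x∈[2,3], y∈[3,6] → 1·3 = 3.
|A ∪ B| = 22 − 3 = 19.00.

19.00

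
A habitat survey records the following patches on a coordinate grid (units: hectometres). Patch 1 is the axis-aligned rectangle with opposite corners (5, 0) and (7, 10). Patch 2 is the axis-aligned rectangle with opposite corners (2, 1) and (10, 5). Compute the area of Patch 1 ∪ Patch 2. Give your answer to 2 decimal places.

44.00

By inclusion–exclusion:
Individual areas: |Patch 1| = 20, |Patch 2| = 32.
|Patch 1∩Patch 2|: x∈[5,7], y∈[1,5] → 2·4 = 8.
|Patch 1 ∪ Patch 2| = 52 − 8 = 44.00.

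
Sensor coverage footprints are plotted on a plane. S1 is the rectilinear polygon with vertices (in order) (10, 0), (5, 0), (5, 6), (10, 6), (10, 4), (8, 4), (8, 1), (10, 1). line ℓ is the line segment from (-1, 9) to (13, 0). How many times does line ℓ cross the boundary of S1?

The segment meets the boundary at (8,3.214), (5,5.143).

2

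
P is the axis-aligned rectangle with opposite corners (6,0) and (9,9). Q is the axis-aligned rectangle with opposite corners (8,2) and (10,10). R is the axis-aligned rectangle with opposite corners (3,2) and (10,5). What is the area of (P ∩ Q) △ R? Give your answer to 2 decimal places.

|P ∩ Q| = 7.
|(P ∩ Q) ∩ R| = 3.
|(P ∩ Q) △ R| = 7 + 21 − 6 = 22.00.

22.00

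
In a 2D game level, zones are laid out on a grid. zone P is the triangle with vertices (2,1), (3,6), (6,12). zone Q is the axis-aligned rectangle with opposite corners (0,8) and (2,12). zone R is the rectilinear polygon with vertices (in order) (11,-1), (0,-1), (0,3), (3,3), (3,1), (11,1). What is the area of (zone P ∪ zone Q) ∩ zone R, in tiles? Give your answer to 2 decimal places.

The region (zone P ∪ zone Q) ∩ zone R is the polygon with vertices (2,1), (2.4,3), (2.727,3).
By the shoelace formula its area is 0.33.

0.33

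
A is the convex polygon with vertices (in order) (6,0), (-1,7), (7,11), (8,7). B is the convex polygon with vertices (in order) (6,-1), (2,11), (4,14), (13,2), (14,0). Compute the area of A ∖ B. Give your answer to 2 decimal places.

|A| = 49.5, |A∩B| = 30.9326.
|A ∖ B| = |A| − |A∩B| = 49.5 − 30.9326 = 18.57.

18.57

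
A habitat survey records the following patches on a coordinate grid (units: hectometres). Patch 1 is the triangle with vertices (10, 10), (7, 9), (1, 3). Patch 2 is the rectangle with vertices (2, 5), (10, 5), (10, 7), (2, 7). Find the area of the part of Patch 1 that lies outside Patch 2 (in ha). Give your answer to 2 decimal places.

|Patch 1| = 6, |Patch 1∩Patch 2| = 1.7143.
|Patch 1 ∖ Patch 2| = |Patch 1| − |Patch 1∩Patch 2| = 6 − 1.7143 = 4.29.

4.29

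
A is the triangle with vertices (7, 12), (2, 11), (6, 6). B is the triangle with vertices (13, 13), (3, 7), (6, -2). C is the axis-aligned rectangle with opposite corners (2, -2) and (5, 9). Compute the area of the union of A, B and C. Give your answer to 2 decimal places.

By inclusion–exclusion:
Individual areas: |A| = 14.5, |B| = 54, |C| = 33.
|A∩B| = 2.8448.
|A∩C| = 1.225.
|B∩C| = 7.2.
|A∩B∩C| = 0.2439.
|A ∪ B ∪ C| = 101.5 − 11.2698 + 0.2439 = 90.47.

90.47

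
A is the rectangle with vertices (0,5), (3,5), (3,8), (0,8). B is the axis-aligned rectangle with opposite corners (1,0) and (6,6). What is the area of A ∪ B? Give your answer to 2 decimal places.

By inclusion–exclusion:
Individual areas: |A| = 9, |B| = 30.
|A∩B|: x∈[1,3], y∈[5,6] → 2·1 = 2.
|A ∪ B| = 39 − 2 = 37.00.

37.00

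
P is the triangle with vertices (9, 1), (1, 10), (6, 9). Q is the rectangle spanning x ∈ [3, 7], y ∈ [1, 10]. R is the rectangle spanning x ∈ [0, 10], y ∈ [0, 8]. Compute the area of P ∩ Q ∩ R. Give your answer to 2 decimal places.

The intersection is the polygon with vertices (3,8), (6.375,8), (7,6.333), (7,3.25), (3,7.75).
By the shoelace formula its area is 9.48.

9.48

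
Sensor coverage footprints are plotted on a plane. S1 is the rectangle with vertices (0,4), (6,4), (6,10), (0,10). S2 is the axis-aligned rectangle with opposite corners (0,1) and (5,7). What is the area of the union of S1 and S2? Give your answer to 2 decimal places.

51.00

By inclusion–exclusion:
Individual areas: |S1| = 36, |S2| = 30.
|S1∩S2|: x∈[0,5], y∈[4,7] → 5·3 = 15.
|S1 ∪ S2| = 66 − 15 = 51.00.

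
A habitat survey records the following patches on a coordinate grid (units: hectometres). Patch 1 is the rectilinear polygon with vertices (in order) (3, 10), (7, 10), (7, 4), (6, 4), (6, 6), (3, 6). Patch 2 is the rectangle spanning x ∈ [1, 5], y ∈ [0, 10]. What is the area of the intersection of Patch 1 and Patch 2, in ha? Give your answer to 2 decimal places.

8.00

The intersection is the polygon with vertices (5,10), (5,6), (3,6), (3,10).
By the shoelace formula its area is 8.00.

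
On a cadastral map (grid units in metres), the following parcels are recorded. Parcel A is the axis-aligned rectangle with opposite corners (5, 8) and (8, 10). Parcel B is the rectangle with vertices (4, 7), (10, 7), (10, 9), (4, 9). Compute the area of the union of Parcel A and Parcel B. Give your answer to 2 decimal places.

By inclusion–exclusion:
Individual areas: |Parcel A| = 6, |Parcel B| = 12.
|Parcel A∩Parcel B|: x∈[5,8], y∈[8,9] → 3·1 = 3.
|Parcel A ∪ Parcel B| = 18 − 3 = 15.00.

15.00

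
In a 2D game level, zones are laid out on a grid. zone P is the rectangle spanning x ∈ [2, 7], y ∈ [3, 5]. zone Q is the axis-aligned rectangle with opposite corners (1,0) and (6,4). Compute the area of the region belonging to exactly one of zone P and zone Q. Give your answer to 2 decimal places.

22.00

|zone P∩zone Q|: x∈[2,6], y∈[3,4] → 4·1 = 4.
|zone P △ zone Q| = |zone P| + |zone Q| − 2·|zone P∩zone Q| = 10 + 20 − 8 = 22.00.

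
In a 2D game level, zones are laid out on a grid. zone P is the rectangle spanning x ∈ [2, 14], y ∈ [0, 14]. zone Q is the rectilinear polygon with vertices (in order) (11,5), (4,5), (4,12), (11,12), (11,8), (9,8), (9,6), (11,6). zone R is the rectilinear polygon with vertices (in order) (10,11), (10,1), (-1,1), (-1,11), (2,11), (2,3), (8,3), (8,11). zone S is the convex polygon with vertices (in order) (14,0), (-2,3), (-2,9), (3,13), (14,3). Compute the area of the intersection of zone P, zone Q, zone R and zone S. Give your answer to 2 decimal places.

4.00

The intersection is the polygon with vertices (9,6), (10,6), (10,5), (8,5), (8,8.454), (9,7.545).
By the shoelace formula its area is 4.00.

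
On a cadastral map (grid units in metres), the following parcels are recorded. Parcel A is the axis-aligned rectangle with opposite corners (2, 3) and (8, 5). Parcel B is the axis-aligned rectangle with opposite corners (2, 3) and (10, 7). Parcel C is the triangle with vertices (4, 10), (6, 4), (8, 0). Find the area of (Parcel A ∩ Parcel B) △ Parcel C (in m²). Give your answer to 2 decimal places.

|Parcel A ∩ Parcel B| = 12.
|(Parcel A ∩ Parcel B) ∩ Parcel C| = 0.7167.
|(Parcel A ∩ Parcel B) △ Parcel C| = 12 + 2 − 1.4333 = 12.57.

12.57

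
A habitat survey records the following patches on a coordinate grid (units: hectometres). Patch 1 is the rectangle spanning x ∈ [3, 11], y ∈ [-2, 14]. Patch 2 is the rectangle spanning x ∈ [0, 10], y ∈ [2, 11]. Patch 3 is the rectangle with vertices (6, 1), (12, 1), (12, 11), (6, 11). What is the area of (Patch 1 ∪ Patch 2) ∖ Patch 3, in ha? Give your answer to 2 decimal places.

105.00

|Patch 1 ∪ Patch 2| = 155.
|(Patch 1 ∪ Patch 2) ∩ Patch 3| = 50.
|(Patch 1 ∪ Patch 2) ∖ Patch 3| = 155 − 50 = 105.00.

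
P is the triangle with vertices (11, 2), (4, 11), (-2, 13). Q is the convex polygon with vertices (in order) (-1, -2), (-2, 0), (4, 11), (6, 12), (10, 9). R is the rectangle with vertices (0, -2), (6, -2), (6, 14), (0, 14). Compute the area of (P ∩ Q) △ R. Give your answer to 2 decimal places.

|P ∩ Q| = 9.2026.
|(P ∩ Q) ∩ R| = 7.0414.
|(P ∩ Q) △ R| = 9.2026 + 96 − 14.0828 = 91.12.

91.12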